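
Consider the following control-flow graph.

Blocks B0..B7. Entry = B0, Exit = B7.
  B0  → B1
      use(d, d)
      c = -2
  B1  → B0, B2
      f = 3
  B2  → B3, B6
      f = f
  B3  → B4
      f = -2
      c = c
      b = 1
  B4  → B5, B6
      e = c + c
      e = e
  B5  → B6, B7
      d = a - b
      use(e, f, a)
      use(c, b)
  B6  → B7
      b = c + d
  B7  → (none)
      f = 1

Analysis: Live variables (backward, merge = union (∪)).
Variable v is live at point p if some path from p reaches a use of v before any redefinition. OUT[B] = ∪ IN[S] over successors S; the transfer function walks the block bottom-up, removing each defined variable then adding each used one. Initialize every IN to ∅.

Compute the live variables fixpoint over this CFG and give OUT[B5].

Fixpoint table:
  B0: | IN={a, d} | OUT={a, c, d}
  B1: | IN={a, c, d} | OUT={a, c, d, f}
  B2: | IN={a, c, d, f} | OUT={a, c, d}
  B3: | IN={a, c, d} | OUT={a, b, c, d, f}
  B4: | IN={a, b, c, d, f} | OUT={a, b, c, d, e, f}
  B5: | IN={a, b, c, e, f} | OUT={c, d}
  B6: | IN={c, d} | OUT={}
  B7: | IN={} | OUT={}

Merge at B5: OUT[B5] = IN[B6] ⊔ IN[B7] = {c, d}

Answer: {c, d}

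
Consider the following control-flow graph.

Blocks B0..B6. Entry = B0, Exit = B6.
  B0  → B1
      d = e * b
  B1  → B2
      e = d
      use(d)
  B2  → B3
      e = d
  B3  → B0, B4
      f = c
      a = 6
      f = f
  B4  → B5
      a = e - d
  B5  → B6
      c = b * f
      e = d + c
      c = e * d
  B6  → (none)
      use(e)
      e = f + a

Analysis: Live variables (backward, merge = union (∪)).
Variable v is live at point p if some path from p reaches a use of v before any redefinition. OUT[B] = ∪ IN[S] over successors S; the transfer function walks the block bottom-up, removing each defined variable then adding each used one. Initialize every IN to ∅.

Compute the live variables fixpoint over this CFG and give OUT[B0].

Fixpoint table:
  B0:  IN={b, c, e}  OUT={b, c, d}
  B1:  IN={b, c, d}  OUT={b, c, d}
  B2:  IN={b, c, d}  OUT={b, c, d, e}
  B3:  IN={b, c, d, e}  OUT={b, c, d, e, f}
  B4:  IN={b, d, e, f}  OUT={a, b, d, f}
  B5:  IN={a, b, d, f}  OUT={a, e, f}
  B6:  IN={a, e, f}  OUT={}

Merge at B0: OUT[B0] = IN[B1] = {b, c, d}

Answer: {b, c, d}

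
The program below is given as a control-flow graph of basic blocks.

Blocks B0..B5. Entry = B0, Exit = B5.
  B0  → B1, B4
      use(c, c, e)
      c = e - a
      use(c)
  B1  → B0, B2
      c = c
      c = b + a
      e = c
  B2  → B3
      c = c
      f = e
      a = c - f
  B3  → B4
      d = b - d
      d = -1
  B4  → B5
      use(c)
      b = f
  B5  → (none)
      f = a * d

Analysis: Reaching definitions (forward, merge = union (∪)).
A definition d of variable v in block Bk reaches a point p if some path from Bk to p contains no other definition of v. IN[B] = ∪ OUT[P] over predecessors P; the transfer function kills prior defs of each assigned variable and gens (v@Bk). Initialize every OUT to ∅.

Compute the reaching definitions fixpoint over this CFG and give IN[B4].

Answer: {a@B2, c@B0, c@B2, d@B3, e@B1, f@B2}

Working:
Per-block solution:
  B0:  IN={c@B1, e@B1}  OUT={c@B0, e@B1}
  B1:  IN={c@B0, e@B1}  OUT={c@B1, e@B1}
  B2:  IN={c@B1, e@B1}  OUT={a@B2, c@B2, e@B1, f@B2}
  B3:  IN={a@B2, c@B2, e@B1, f@B2}  OUT={a@B2, c@B2, d@B3, e@B1, f@B2}
  B4:  IN={a@B2, c@B0, c@B2, d@B3, e@B1, f@B2}  OUT={a@B2, b@B4, c@B0, c@B2, d@B3, e@B1, f@B2}
  B5:  IN={a@B2, b@B4, c@B0, c@B2, d@B3, e@B1, f@B2}  OUT={a@B2, b@B4, c@B0, c@B2, d@B3, e@B1, f@B5}

Merge at B4: IN[B4] = OUT[B0] ⊔ OUT[B3] = {a@B2, c@B0, c@B2, d@B3, e@B1, f@B2}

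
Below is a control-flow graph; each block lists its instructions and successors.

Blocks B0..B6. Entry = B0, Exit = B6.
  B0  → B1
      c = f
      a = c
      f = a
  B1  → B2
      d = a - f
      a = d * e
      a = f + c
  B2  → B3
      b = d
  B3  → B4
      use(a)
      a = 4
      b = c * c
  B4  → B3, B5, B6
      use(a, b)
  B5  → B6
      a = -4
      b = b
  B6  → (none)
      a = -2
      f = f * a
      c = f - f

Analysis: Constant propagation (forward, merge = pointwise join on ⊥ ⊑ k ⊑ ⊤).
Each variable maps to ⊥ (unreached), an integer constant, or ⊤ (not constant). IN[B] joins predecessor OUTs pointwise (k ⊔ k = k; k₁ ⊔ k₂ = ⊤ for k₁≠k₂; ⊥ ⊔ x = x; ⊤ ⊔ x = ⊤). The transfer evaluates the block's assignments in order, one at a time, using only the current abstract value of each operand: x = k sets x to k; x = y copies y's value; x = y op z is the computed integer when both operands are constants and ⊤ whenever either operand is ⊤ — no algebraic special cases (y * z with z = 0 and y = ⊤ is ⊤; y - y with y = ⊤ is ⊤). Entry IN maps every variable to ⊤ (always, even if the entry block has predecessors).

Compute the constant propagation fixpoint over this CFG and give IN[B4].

Fixpoint table:
  B0:   IN=(all ⊤)   OUT=(all ⊤)
  B1:   IN=(all ⊤)   OUT=(all ⊤)
  B2:   IN=(all ⊤)   OUT=(all ⊤)
  B3:   IN=(all ⊤)   OUT={a:4; rest ⊤}
  B4:   IN={a:4; rest ⊤}   OUT={a:4; rest ⊤}
  B5:   IN={a:4; rest ⊤}   OUT={a:-4; rest ⊤}
  B6:   IN=(all ⊤)   OUT={a:-2; rest ⊤}

Merge at B4: IN[B4] = OUT[B3] = {a: 4, b: ⊤, c: ⊤, d: ⊤, e: ⊤, f: ⊤}

Answer: {a: 4, b: ⊤, c: ⊤, d: ⊤, e: ⊤, f: ⊤}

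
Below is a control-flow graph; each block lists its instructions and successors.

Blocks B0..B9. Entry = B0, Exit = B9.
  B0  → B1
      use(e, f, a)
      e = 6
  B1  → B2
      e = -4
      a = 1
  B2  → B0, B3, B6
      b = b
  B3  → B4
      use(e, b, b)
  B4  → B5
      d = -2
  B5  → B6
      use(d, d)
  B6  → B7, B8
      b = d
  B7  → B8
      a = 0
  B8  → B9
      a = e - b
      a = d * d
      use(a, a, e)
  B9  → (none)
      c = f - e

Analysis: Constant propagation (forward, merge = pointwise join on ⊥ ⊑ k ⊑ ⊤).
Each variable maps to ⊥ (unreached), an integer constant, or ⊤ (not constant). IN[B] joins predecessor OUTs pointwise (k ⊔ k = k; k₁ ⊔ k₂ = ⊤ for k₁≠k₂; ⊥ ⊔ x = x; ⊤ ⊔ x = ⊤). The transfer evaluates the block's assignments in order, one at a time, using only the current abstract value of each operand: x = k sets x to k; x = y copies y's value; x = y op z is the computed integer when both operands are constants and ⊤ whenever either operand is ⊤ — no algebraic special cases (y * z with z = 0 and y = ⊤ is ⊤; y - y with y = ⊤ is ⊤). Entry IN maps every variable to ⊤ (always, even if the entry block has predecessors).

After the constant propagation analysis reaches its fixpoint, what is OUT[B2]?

Answer: {a: 1, b: ⊤, c: ⊤, d: ⊤, e: -4, f: ⊤}

Derivation:
Converged values:
  B0: | IN=(all ⊤) | OUT={e:6; rest ⊤}
  B1: | IN={e:6; rest ⊤} | OUT={a:1, e:-4; rest ⊤}
  B2: | IN={a:1, e:-4; rest ⊤} | OUT={a:1, e:-4; rest ⊤}
  B3: | IN={a:1, e:-4; rest ⊤} | OUT={a:1, e:-4; rest ⊤}
  B4: | IN={a:1, e:-4; rest ⊤} | OUT={a:1, d:-2, e:-4; rest ⊤}
  B5: | IN={a:1, d:-2, e:-4; rest ⊤} | OUT={a:1, d:-2, e:-4; rest ⊤}
  B6: | IN={a:1, e:-4; rest ⊤} | OUT={a:1, e:-4; rest ⊤}
  B7: | IN={a:1, e:-4; rest ⊤} | OUT={a:0, e:-4; rest ⊤}
  B8: | IN={e:-4; rest ⊤} | OUT={e:-4; rest ⊤}
  B9: | IN={e:-4; rest ⊤} | OUT={e:-4; rest ⊤}

Merge at B2: IN[B2] = OUT[B1] = {a: 1, b: ⊤, c: ⊤, d: ⊤, e: -4, f: ⊤}
Applying B2's transfer function to that IN value gives OUT[B2] (row B2 above).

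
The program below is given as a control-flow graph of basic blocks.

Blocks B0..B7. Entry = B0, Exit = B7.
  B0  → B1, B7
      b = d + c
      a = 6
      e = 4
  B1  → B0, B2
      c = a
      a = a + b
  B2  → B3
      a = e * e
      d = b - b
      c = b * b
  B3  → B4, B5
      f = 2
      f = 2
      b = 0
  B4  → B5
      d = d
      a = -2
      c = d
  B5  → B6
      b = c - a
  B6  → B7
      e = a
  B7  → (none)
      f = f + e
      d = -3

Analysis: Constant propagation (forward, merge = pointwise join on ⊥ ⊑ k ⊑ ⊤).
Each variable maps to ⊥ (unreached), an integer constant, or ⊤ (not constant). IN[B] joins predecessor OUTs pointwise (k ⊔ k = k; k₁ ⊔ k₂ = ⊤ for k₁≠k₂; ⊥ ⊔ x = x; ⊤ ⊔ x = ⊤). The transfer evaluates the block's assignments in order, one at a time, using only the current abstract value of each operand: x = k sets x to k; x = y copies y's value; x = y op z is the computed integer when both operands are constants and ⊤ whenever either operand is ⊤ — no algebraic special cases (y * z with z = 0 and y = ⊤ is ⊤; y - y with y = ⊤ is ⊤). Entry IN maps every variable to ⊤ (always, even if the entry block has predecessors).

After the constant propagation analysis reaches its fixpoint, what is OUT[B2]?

Per-block solution:
  B0: | IN=(all ⊤) | OUT={a:6, e:4; rest ⊤}
  B1: | IN={a:6, e:4; rest ⊤} | OUT={c:6, e:4; rest ⊤}
  B2: | IN={c:6, e:4; rest ⊤} | OUT={a:16, e:4; rest ⊤}
  B3: | IN={a:16, e:4; rest ⊤} | OUT={a:16, b:0, e:4, f:2; rest ⊤}
  B4: | IN={a:16, b:0, e:4, f:2; rest ⊤} | OUT={a:-2, b:0, e:4, f:2; rest ⊤}
  B5: | IN={b:0, e:4, f:2; rest ⊤} | OUT={e:4, f:2; rest ⊤}
  B6: | IN={e:4, f:2; rest ⊤} | OUT={f:2; rest ⊤}
  B7: | IN=(all ⊤) | OUT={d:-3; rest ⊤}

Merge at B2: IN[B2] = OUT[B1] = {a: ⊤, b: ⊤, c: 6, d: ⊤, e: 4, f: ⊤}
Applying B2's transfer function to that IN value gives OUT[B2] (row B2 above).

Answer: {a: 16, b: ⊤, c: ⊤, d: ⊤, e: 4, f: ⊤}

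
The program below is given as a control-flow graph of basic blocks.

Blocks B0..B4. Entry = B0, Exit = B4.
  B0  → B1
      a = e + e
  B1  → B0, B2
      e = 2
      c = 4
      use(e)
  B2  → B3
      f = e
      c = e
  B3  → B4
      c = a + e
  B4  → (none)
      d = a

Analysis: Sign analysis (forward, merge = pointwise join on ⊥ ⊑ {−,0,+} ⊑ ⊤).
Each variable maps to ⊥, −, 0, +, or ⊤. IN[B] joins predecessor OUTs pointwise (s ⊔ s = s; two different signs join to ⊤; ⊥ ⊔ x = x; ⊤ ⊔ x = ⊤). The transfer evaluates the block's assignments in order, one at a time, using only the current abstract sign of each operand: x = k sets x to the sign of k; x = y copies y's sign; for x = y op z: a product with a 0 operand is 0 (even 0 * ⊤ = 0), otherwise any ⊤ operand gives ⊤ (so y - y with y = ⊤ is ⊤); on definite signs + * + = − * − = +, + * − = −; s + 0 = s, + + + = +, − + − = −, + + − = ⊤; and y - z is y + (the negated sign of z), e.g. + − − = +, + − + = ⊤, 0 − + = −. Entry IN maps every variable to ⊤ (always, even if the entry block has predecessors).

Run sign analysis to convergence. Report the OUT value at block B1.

Answer: {a: ⊤, b: ⊤, c: +, d: ⊤, e: +, f: ⊤}

Trace:
Fixpoint table:
  B0: | IN=(all ⊤) | OUT=(all ⊤)
  B1: | IN=(all ⊤) | OUT={c:+, e:+; rest ⊤}
  B2: | IN={c:+, e:+; rest ⊤} | OUT={c:+, e:+, f:+; rest ⊤}
  B3: | IN={c:+, e:+, f:+; rest ⊤} | OUT={e:+, f:+; rest ⊤}
  B4: | IN={e:+, f:+; rest ⊤} | OUT={e:+, f:+; rest ⊤}

Merge at B1: IN[B1] = OUT[B0] = {a: ⊤, b: ⊤, c: ⊤, d: ⊤, e: ⊤, f: ⊤}
Applying B1's transfer function to that IN value gives OUT[B1] (row B1 above).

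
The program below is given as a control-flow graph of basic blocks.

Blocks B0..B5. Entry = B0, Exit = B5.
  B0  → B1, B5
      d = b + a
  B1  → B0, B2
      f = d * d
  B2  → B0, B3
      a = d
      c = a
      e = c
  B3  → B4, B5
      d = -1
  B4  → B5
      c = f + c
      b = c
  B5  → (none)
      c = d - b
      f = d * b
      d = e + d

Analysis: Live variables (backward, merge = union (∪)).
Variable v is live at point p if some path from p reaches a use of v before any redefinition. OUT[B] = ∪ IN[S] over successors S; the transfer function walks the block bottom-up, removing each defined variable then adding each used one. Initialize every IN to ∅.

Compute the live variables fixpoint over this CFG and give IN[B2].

Converged values:
  B0: | IN={a, b, e} | OUT={a, b, d, e}
  B1: | IN={a, b, d, e} | OUT={a, b, d, e, f}
  B2: | IN={b, d, f} | OUT={a, b, c, e, f}
  B3: | IN={b, c, e, f} | OUT={b, c, d, e, f}
  B4: | IN={c, d, e, f} | OUT={b, d, e}
  B5: | IN={b, d, e} | OUT={}

Merge at B2: OUT[B2] = IN[B0] ⊔ IN[B3] = {a, b, c, e, f}
Applying B2's transfer function to that OUT value gives IN[B2] (row B2 above).

Answer: {b, d, f}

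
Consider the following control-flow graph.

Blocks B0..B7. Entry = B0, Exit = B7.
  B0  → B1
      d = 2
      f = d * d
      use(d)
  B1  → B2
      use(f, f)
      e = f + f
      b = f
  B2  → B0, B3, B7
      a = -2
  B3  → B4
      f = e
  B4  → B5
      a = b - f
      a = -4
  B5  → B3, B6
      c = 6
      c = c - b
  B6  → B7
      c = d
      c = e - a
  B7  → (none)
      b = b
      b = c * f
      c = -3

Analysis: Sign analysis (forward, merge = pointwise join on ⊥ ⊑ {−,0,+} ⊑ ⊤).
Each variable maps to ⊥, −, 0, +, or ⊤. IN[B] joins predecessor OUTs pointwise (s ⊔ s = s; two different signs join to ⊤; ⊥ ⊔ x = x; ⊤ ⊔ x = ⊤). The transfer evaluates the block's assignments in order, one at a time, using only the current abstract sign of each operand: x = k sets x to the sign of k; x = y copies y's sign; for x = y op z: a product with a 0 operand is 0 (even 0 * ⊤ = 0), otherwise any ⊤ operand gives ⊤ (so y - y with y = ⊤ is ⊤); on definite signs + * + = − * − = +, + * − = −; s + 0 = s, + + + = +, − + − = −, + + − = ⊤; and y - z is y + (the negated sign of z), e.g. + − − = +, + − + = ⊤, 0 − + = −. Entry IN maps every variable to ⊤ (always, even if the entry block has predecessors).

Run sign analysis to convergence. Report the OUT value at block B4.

Answer: {a: -, b: +, c: ⊤, d: +, e: +, f: +}

Trace:
Fixpoint table:
  B0:  IN=(all ⊤)  OUT={d:+, f:+; rest ⊤}
  B1:  IN={d:+, f:+; rest ⊤}  OUT={b:+, d:+, e:+, f:+; rest ⊤}
  B2:  IN={b:+, d:+, e:+, f:+; rest ⊤}  OUT={a:-, b:+, d:+, e:+, f:+; rest ⊤}
  B3:  IN={a:-, b:+, d:+, e:+, f:+; rest ⊤}  OUT={a:-, b:+, d:+, e:+, f:+; rest ⊤}
  B4:  IN={a:-, b:+, d:+, e:+, f:+; rest ⊤}  OUT={a:-, b:+, d:+, e:+, f:+; rest ⊤}
  B5:  IN={a:-, b:+, d:+, e:+, f:+; rest ⊤}  OUT={a:-, b:+, d:+, e:+, f:+; rest ⊤}
  B6:  IN={a:-, b:+, d:+, e:+, f:+; rest ⊤}  OUT={a:-, b:+, c:+, d:+, e:+, f:+; rest ⊤}
  B7:  IN={a:-, b:+, d:+, e:+, f:+; rest ⊤}  OUT={a:-, c:-, d:+, e:+, f:+; rest ⊤}

Merge at B4: IN[B4] = OUT[B3] = {a: -, b: +, c: ⊤, d: +, e: +, f: +}
Applying B4's transfer function to that IN value gives OUT[B4] (row B4 above).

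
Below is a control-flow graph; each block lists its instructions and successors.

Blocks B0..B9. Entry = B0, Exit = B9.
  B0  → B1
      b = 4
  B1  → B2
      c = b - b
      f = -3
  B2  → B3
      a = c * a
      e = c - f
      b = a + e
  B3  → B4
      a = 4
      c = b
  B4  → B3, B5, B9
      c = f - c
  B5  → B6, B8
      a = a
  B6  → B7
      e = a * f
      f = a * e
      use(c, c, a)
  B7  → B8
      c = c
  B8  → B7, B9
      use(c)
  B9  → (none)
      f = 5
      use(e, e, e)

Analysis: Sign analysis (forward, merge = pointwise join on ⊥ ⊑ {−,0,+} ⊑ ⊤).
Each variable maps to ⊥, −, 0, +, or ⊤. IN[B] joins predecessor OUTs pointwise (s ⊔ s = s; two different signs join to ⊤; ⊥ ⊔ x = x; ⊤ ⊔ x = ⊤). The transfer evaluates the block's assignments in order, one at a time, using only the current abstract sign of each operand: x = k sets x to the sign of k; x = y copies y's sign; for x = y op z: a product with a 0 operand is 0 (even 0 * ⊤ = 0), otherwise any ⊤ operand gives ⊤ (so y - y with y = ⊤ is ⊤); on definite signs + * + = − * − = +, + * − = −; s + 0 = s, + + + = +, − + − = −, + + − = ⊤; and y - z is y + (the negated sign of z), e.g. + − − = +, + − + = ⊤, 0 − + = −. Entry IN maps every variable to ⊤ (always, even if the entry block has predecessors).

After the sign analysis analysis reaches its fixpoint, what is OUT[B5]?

Per-block solution:
  B0:   IN=(all ⊤)   OUT={b:+; rest ⊤}
  B1:   IN={b:+; rest ⊤}   OUT={b:+, f:-; rest ⊤}
  B2:   IN={b:+, f:-; rest ⊤}   OUT={f:-; rest ⊤}
  B3:   IN={f:-; rest ⊤}   OUT={a:+, f:-; rest ⊤}
  B4:   IN={a:+, f:-; rest ⊤}   OUT={a:+, f:-; rest ⊤}
  B5:   IN={a:+, f:-; rest ⊤}   OUT={a:+, f:-; rest ⊤}
  B6:   IN={a:+, f:-; rest ⊤}   OUT={a:+, e:-, f:-; rest ⊤}
  B7:   IN={a:+, f:-; rest ⊤}   OUT={a:+, f:-; rest ⊤}
  B8:   IN={a:+, f:-; rest ⊤}   OUT={a:+, f:-; rest ⊤}
  B9:   IN={a:+, f:-; rest ⊤}   OUT={a:+, f:+; rest ⊤}

Merge at B5: IN[B5] = OUT[B4] = {a: +, b: ⊤, c: ⊤, d: ⊤, e: ⊤, f: -}
Applying B5's transfer function to that IN value gives OUT[B5] (row B5 above).

Answer: {a: +, b: ⊤, c: ⊤, d: ⊤, e: ⊤, f: -}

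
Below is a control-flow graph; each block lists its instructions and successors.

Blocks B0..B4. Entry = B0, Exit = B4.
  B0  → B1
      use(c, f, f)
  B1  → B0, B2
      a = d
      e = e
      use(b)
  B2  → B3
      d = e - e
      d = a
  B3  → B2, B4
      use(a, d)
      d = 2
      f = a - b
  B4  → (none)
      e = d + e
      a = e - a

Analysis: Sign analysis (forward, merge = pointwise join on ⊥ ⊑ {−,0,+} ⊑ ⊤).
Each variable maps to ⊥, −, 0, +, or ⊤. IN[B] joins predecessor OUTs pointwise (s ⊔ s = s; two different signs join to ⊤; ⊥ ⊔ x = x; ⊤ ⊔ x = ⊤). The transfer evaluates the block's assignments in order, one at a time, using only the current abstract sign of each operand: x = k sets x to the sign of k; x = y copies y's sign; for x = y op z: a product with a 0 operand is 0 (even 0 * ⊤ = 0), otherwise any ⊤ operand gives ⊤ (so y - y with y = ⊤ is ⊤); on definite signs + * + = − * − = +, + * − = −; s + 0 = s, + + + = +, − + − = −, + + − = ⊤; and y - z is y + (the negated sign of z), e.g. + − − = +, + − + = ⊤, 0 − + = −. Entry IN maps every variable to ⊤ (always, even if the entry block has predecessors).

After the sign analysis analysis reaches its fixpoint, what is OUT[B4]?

Answer: {a: ⊤, b: ⊤, c: ⊤, d: +, e: ⊤, f: ⊤}

Trace:
Per-block solution:
  B0:   IN=(all ⊤)   OUT=(all ⊤)
  B1:   IN=(all ⊤)   OUT=(all ⊤)
  B2:   IN=(all ⊤)   OUT=(all ⊤)
  B3:   IN=(all ⊤)   OUT={d:+; rest ⊤}
  B4:   IN={d:+; rest ⊤}   OUT={d:+; rest ⊤}

Merge at B4: IN[B4] = OUT[B3] = {a: ⊤, b: ⊤, c: ⊤, d: +, e: ⊤, f: ⊤}
Applying B4's transfer function to that IN value gives OUT[B4] (row B4 above).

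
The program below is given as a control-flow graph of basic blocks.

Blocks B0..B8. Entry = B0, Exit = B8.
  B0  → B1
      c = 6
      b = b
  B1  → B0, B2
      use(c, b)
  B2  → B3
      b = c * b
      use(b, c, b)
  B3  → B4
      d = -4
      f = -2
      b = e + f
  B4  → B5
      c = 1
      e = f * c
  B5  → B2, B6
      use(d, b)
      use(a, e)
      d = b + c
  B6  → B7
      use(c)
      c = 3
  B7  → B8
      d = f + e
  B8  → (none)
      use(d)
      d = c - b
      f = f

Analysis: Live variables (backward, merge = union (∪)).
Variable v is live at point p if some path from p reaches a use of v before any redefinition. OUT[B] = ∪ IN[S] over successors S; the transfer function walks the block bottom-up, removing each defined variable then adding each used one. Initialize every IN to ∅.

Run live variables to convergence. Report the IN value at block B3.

Fixpoint table:
  B0:   IN={a, b, e}   OUT={a, b, c, e}
  B1:   IN={a, b, c, e}   OUT={a, b, c, e}
  B2:   IN={a, b, c, e}   OUT={a, e}
  B3:   IN={a, e}   OUT={a, b, d, f}
  B4:   IN={a, b, d, f}   OUT={a, b, c, d, e, f}
  B5:   IN={a, b, c, d, e, f}   OUT={a, b, c, e, f}
  B6:   IN={b, c, e, f}   OUT={b, c, e, f}
  B7:   IN={b, c, e, f}   OUT={b, c, d, f}
  B8:   IN={b, c, d, f}   OUT={}

Merge at B3: OUT[B3] = IN[B4] = {a, b, d, f}
Applying B3's transfer function to that OUT value gives IN[B3] (row B3 above).

Answer: {a, e}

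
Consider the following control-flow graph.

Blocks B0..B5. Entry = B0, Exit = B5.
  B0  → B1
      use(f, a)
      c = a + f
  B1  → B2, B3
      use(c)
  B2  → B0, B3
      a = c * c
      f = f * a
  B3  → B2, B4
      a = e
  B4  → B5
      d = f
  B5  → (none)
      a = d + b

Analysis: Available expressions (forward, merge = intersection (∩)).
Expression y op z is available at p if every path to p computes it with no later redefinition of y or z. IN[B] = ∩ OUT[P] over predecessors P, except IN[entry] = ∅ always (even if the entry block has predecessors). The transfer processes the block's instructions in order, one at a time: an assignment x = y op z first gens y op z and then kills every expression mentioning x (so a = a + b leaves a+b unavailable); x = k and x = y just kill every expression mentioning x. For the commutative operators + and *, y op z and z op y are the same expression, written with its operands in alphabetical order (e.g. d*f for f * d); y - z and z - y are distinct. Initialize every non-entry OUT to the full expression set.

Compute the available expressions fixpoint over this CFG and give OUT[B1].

Per-block solution:
  B0: | IN={} | OUT={a+f}
  B1: | IN={a+f} | OUT={a+f}
  B2: | IN={} | OUT={c*c}
  B3: | IN={} | OUT={}
  B4: | IN={} | OUT={}
  B5: | IN={} | OUT={b+d}

Merge at B1: IN[B1] = OUT[B0] = {a+f}
Applying B1's transfer function to that IN value gives OUT[B1] (row B1 above).

Answer: {a+f}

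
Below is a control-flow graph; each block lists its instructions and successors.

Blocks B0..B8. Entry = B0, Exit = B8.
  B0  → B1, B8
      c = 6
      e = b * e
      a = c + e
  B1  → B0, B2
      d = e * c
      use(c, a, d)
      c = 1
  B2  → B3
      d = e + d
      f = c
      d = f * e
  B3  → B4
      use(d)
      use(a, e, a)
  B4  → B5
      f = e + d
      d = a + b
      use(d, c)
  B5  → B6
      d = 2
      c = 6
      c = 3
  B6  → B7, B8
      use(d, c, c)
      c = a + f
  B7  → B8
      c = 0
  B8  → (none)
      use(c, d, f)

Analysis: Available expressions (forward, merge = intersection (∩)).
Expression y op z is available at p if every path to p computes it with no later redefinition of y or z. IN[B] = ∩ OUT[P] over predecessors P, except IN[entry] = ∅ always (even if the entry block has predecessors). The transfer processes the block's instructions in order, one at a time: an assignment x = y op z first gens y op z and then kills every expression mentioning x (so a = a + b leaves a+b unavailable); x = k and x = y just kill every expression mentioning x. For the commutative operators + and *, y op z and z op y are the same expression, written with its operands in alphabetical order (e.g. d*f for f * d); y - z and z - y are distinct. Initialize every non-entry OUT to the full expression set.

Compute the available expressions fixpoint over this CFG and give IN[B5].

Converged values:
  B0:  IN={}  OUT={c+e}
  B1:  IN={c+e}  OUT={}
  B2:  IN={}  OUT={e*f}
  B3:  IN={e*f}  OUT={e*f}
  B4:  IN={e*f}  OUT={a+b}
  B5:  IN={a+b}  OUT={a+b}
  B6:  IN={a+b}  OUT={a+b, a+f}
  B7:  IN={a+b, a+f}  OUT={a+b, a+f}
  B8:  IN={}  OUT={}

Merge at B5: IN[B5] = OUT[B4] = {a+b}

Answer: {a+b}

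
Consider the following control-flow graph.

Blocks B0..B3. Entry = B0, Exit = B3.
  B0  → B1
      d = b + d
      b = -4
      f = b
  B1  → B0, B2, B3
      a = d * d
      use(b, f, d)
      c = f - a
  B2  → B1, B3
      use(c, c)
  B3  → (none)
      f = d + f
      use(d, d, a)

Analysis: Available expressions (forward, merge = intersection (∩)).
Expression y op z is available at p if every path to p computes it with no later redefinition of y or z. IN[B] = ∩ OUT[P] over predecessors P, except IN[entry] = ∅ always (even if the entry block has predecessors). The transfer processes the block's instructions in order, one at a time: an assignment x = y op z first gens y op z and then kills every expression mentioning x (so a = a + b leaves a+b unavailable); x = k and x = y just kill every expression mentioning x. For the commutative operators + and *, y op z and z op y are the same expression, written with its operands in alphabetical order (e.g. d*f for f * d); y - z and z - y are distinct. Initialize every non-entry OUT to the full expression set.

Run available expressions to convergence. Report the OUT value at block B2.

Answer: {d*d, f-a}

Trace:
Converged values:
  B0:  IN={}  OUT={}
  B1:  IN={}  OUT={d*d, f-a}
  B2:  IN={d*d, f-a}  OUT={d*d, f-a}
  B3:  IN={d*d, f-a}  OUT={d*d}

Merge at B2: IN[B2] = OUT[B1] = {d*d, f-a}
Applying B2's transfer function to that IN value gives OUT[B2] (row B2 above).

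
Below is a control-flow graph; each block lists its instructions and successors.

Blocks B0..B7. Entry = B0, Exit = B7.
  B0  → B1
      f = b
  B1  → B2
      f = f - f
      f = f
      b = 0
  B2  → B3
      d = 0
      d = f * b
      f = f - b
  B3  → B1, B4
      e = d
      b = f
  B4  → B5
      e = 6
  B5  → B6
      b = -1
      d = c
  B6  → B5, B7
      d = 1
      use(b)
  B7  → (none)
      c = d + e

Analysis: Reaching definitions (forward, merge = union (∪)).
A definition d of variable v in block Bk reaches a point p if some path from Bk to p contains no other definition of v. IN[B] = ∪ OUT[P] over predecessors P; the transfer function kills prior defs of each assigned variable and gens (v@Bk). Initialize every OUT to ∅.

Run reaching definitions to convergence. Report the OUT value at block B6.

Per-block solution:
  B0:   IN={}   OUT={f@B0}
  B1:   IN={b@B3, d@B2, e@B3, f@B0, f@B2}   OUT={b@B1, d@B2, e@B3, f@B1}
  B2:   IN={b@B1, d@B2, e@B3, f@B1}   OUT={b@B1, d@B2, e@B3, f@B2}
  B3:   IN={b@B1, d@B2, e@B3, f@B2}   OUT={b@B3, d@B2, e@B3, f@B2}
  B4:   IN={b@B3, d@B2, e@B3, f@B2}   OUT={b@B3, d@B2, e@B4, f@B2}
  B5:   IN={b@B3, b@B5, d@B2, d@B6, e@B4, f@B2}   OUT={b@B5, d@B5, e@B4, f@B2}
  B6:   IN={b@B5, d@B5, e@B4, f@B2}   OUT={b@B5, d@B6, e@B4, f@B2}
  B7:   IN={b@B5, d@B6, e@B4, f@B2}   OUT={b@B5, c@B7, d@B6, e@B4, f@B2}

Merge at B6: IN[B6] = OUT[B5] = {b@B5, d@B5, e@B4, f@B2}
Applying B6's transfer function to that IN value gives OUT[B6] (row B6 above).

Answer: {b@B5, d@B6, e@B4, f@B2}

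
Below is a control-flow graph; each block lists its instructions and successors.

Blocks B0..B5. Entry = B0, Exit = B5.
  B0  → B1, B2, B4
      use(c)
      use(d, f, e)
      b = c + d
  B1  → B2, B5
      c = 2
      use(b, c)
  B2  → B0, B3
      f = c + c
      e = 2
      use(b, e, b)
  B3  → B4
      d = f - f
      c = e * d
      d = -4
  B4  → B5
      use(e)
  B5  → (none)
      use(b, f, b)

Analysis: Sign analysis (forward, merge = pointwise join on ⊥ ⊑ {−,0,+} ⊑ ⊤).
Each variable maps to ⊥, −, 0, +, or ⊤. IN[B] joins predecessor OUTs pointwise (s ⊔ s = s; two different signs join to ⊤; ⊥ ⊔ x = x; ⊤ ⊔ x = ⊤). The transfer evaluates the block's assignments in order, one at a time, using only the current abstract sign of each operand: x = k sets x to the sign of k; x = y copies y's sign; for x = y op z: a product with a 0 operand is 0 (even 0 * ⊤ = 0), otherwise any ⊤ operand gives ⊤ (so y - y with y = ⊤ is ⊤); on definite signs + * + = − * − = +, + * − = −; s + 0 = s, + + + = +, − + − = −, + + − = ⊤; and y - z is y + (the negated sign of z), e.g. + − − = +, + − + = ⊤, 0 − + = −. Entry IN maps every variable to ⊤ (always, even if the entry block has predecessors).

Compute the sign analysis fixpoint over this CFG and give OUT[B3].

Answer: {a: ⊤, b: ⊤, c: ⊤, d: -, e: +, f: ⊤}

Working:
Fixpoint table:
  B0:  IN=(all ⊤)  OUT=(all ⊤)
  B1:  IN=(all ⊤)  OUT={c:+; rest ⊤}
  B2:  IN=(all ⊤)  OUT={e:+; rest ⊤}
  B3:  IN={e:+; rest ⊤}  OUT={d:-, e:+; rest ⊤}
  B4:  IN=(all ⊤)  OUT=(all ⊤)
  B5:  IN=(all ⊤)  OUT=(all ⊤)

Merge at B3: IN[B3] = OUT[B2] = {a: ⊤, b: ⊤, c: ⊤, d: ⊤, e: +, f: ⊤}
Applying B3's transfer function to that IN value gives OUT[B3] (row B3 above).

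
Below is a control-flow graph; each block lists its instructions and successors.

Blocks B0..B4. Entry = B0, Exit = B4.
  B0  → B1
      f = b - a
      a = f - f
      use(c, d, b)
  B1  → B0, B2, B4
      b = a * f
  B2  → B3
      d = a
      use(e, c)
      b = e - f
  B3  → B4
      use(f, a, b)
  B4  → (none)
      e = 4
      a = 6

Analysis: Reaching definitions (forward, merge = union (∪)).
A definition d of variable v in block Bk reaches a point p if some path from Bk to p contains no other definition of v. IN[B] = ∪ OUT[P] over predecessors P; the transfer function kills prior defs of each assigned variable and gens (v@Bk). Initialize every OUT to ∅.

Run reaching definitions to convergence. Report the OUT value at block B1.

Answer: {a@B0, b@B1, f@B0}

Trace:
Fixpoint table:
  B0: | IN={a@B0, b@B1, f@B0} | OUT={a@B0, b@B1, f@B0}
  B1: | IN={a@B0, b@B1, f@B0} | OUT={a@B0, b@B1, f@B0}
  B2: | IN={a@B0, b@B1, f@B0} | OUT={a@B0, b@B2, d@B2, f@B0}
  B3: | IN={a@B0, b@B2, d@B2, f@B0} | OUT={a@B0, b@B2, d@B2, f@B0}
  B4: | IN={a@B0, b@B1, b@B2, d@B2, f@B0} | OUT={a@B4, b@B1, b@B2, d@B2, e@B4, f@B0}

Merge at B1: IN[B1] = OUT[B0] = {a@B0, b@B1, f@B0}
Applying B1's transfer function to that IN value gives OUT[B1] (row B1 above).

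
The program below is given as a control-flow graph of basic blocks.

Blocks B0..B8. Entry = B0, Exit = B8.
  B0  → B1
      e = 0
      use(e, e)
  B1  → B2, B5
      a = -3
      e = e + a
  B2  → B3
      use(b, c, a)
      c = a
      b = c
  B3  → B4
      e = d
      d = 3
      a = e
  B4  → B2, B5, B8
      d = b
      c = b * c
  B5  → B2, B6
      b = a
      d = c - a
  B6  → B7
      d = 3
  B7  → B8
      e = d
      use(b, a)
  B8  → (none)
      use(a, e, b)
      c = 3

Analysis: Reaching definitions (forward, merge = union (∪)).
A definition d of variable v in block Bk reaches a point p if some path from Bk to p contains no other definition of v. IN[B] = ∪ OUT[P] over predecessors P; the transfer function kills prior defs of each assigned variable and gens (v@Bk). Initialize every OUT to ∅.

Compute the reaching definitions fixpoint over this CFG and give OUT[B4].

Answer: {a@B3, b@B2, c@B4, d@B4, e@B3}

Working:
Converged values:
  B0: | IN={} | OUT={e@B0}
  B1: | IN={e@B0} | OUT={a@B1, e@B1}
  B2: | IN={a@B1, a@B3, b@B2, b@B5, c@B4, d@B4, d@B5, e@B1, e@B3} | OUT={a@B1, a@B3, b@B2, c@B2, d@B4, d@B5, e@B1, e@B3}
  B3: | IN={a@B1, a@B3, b@B2, c@B2, d@B4, d@B5, e@B1, e@B3} | OUT={a@B3, b@B2, c@B2, d@B3, e@B3}
  B4: | IN={a@B3, b@B2, c@B2, d@B3, e@B3} | OUT={a@B3, b@B2, c@B4, d@B4, e@B3}
  B5: | IN={a@B1, a@B3, b@B2, c@B4, d@B4, e@B1, e@B3} | OUT={a@B1, a@B3, b@B5, c@B4, d@B5, e@B1, e@B3}
  B6: | IN={a@B1, a@B3, b@B5, c@B4, d@B5, e@B1, e@B3} | OUT={a@B1, a@B3, b@B5, c@B4, d@B6, e@B1, e@B3}
  B7: | IN={a@B1, a@B3, b@B5, c@B4, d@B6, e@B1, e@B3} | OUT={a@B1, a@B3, b@B5, c@B4, d@B6, e@B7}
  B8: | IN={a@B1, a@B3, b@B2, b@B5, c@B4, d@B4, d@B6, e@B3, e@B7} | OUT={a@B1, a@B3, b@B2, b@B5, c@B8, d@B4, d@B6, e@B3, e@B7}

Merge at B4: IN[B4] = OUT[B3] = {a@B3, b@B2, c@B2, d@B3, e@B3}
Applying B4's transfer function to that IN value gives OUT[B4] (row B4 above).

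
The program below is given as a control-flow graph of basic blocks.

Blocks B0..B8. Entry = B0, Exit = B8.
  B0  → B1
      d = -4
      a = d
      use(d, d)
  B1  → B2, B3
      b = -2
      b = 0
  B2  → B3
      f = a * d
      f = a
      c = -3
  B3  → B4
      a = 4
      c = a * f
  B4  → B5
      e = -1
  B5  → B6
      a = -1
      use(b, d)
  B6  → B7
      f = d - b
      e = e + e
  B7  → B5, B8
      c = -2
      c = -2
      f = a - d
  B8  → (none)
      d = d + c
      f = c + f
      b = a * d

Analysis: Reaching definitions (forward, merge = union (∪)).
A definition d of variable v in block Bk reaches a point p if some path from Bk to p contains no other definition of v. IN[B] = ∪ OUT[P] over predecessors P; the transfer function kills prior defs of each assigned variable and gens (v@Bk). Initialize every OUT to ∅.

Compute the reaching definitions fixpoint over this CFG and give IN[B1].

Answer: {a@B0, d@B0}

Derivation:
Converged values:
  B0:   IN={}   OUT={a@B0, d@B0}
  B1:   IN={a@B0, d@B0}   OUT={a@B0, b@B1, d@B0}
  B2:   IN={a@B0, b@B1, d@B0}   OUT={a@B0, b@B1, c@B2, d@B0, f@B2}
  B3:   IN={a@B0, b@B1, c@B2, d@B0, f@B2}   OUT={a@B3, b@B1, c@B3, d@B0, f@B2}
  B4:   IN={a@B3, b@B1, c@B3, d@B0, f@B2}   OUT={a@B3, b@B1, c@B3, d@B0, e@B4, f@B2}
  B5:   IN={a@B3, a@B5, b@B1, c@B3, c@B7, d@B0, e@B4, e@B6, f@B2, f@B7}   OUT={a@B5, b@B1, c@B3, c@B7, d@B0, e@B4, e@B6, f@B2, f@B7}
  B6:   IN={a@B5, b@B1, c@B3, c@B7, d@B0, e@B4, e@B6, f@B2, f@B7}   OUT={a@B5, b@B1, c@B3, c@B7, d@B0, e@B6, f@B6}
  B7:   IN={a@B5, b@B1, c@B3, c@B7, d@B0, e@B6, f@B6}   OUT={a@B5, b@B1, c@B7, d@B0, e@B6, f@B7}
  B8:   IN={a@B5, b@B1, c@B7, d@B0, e@B6, f@B7}   OUT={a@B5, b@B8, c@B7, d@B8, e@B6, f@B8}

Merge at B1: IN[B1] = OUT[B0] = {a@B0, d@B0}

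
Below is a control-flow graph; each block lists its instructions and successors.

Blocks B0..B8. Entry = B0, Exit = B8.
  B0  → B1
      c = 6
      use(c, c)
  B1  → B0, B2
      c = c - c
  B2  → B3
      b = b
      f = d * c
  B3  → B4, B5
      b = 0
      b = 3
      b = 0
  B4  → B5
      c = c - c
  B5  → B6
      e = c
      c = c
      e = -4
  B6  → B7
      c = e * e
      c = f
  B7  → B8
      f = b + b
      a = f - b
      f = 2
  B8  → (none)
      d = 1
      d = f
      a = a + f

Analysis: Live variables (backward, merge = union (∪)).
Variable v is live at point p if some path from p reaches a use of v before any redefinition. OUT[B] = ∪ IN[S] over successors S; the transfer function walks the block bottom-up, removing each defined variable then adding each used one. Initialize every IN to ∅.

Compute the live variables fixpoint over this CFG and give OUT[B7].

Converged values:
  B0:   IN={b, d}   OUT={b, c, d}
  B1:   IN={b, c, d}   OUT={b, c, d}
  B2:   IN={b, c, d}   OUT={c, f}
  B3:   IN={c, f}   OUT={b, c, f}
  B4:   IN={b, c, f}   OUT={b, c, f}
  B5:   IN={b, c, f}   OUT={b, e, f}
  B6:   IN={b, e, f}   OUT={b}
  B7:   IN={b}   OUT={a, f}
  B8:   IN={a, f}   OUT={}

Merge at B7: OUT[B7] = IN[B8] = {a, f}

Answer: {a, f}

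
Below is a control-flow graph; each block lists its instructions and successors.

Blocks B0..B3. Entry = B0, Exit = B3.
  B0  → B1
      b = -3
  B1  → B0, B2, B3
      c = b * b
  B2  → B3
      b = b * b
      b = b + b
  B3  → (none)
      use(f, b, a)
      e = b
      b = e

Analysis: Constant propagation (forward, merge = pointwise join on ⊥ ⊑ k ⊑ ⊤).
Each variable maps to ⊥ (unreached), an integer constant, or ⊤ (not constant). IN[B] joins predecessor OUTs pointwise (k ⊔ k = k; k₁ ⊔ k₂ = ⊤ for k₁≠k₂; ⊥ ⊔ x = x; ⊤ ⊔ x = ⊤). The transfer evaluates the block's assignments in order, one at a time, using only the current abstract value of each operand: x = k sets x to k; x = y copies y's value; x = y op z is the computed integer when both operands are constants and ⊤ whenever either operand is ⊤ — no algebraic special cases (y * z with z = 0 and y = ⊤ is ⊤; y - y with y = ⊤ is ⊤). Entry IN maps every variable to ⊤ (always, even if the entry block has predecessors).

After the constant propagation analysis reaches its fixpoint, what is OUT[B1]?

Answer: {a: ⊤, b: -3, c: 9, d: ⊤, e: ⊤, f: ⊤}

Working:
Fixpoint table:
  B0:  IN=(all ⊤)  OUT={b:-3; rest ⊤}
  B1:  IN={b:-3; rest ⊤}  OUT={b:-3, c:9; rest ⊤}
  B2:  IN={b:-3, c:9; rest ⊤}  OUT={b:18, c:9; rest ⊤}
  B3:  IN={c:9; rest ⊤}  OUT={c:9; rest ⊤}

Merge at B1: IN[B1] = OUT[B0] = {a: ⊤, b: -3, c: ⊤, d: ⊤, e: ⊤, f: ⊤}
Applying B1's transfer function to that IN value gives OUT[B1] (row B1 above).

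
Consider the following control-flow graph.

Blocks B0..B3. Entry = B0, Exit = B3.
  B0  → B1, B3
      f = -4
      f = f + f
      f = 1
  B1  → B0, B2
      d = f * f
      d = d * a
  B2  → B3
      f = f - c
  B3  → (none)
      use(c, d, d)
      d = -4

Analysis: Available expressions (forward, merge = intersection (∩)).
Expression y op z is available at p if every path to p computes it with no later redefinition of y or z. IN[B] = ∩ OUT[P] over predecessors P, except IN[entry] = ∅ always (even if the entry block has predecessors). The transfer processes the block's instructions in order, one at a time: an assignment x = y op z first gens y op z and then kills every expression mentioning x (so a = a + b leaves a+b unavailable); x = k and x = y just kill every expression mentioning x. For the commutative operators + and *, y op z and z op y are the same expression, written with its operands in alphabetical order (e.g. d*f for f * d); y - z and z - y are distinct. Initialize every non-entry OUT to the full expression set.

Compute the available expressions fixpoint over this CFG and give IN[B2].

Answer: {f*f}

Derivation:
Converged values:
  B0: | IN={} | OUT={}
  B1: | IN={} | OUT={f*f}
  B2: | IN={f*f} | OUT={}
  B3: | IN={} | OUT={}

Merge at B2: IN[B2] = OUT[B1] = {f*f}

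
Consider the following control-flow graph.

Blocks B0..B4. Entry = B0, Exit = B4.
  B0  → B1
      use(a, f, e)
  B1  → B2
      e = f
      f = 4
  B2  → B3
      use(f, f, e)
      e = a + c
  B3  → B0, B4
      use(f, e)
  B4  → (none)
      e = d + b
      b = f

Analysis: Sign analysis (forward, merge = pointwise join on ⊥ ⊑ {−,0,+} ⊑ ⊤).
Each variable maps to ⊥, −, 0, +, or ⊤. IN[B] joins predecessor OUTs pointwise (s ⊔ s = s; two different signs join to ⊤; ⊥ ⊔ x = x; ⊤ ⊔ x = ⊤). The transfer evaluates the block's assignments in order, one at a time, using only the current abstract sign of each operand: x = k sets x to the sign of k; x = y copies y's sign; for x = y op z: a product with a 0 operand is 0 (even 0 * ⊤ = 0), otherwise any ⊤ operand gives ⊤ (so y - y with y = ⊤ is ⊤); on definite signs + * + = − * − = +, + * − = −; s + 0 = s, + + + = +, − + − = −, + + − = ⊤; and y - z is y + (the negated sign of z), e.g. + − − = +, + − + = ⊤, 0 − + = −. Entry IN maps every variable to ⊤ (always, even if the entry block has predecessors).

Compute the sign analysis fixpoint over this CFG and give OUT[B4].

Converged values:
  B0: | IN=(all ⊤) | OUT=(all ⊤)
  B1: | IN=(all ⊤) | OUT={f:+; rest ⊤}
  B2: | IN={f:+; rest ⊤} | OUT={f:+; rest ⊤}
  B3: | IN={f:+; rest ⊤} | OUT={f:+; rest ⊤}
  B4: | IN={f:+; rest ⊤} | OUT={b:+, f:+; rest ⊤}

Merge at B4: IN[B4] = OUT[B3] = {a: ⊤, b: ⊤, c: ⊤, d: ⊤, e: ⊤, f: +}
Applying B4's transfer function to that IN value gives OUT[B4] (row B4 above).

Answer: {a: ⊤, b: +, c: ⊤, d: ⊤, e: ⊤, f: +}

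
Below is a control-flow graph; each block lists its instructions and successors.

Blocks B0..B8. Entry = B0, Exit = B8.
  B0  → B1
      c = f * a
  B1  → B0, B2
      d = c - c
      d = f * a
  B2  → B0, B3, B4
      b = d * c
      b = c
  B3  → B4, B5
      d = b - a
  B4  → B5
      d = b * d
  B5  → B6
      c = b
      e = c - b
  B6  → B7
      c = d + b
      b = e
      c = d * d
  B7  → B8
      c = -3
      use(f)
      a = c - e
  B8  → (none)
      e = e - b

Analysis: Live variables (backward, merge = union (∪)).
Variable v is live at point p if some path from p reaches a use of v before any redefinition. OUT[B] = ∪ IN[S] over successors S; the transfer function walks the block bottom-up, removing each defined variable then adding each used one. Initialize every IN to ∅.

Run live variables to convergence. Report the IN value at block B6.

Converged values:
  B0:   IN={a, f}   OUT={a, c, f}
  B1:   IN={a, c, f}   OUT={a, c, d, f}
  B2:   IN={a, c, d, f}   OUT={a, b, d, f}
  B3:   IN={a, b, f}   OUT={b, d, f}
  B4:   IN={b, d, f}   OUT={b, d, f}
  B5:   IN={b, d, f}   OUT={b, d, e, f}
  B6:   IN={b, d, e, f}   OUT={b, e, f}
  B7:   IN={b, e, f}   OUT={b, e}
  B8:   IN={b, e}   OUT={}

Merge at B6: OUT[B6] = IN[B7] = {b, e, f}
Applying B6's transfer function to that OUT value gives IN[B6] (row B6 above).

Answer: {b, d, e, f}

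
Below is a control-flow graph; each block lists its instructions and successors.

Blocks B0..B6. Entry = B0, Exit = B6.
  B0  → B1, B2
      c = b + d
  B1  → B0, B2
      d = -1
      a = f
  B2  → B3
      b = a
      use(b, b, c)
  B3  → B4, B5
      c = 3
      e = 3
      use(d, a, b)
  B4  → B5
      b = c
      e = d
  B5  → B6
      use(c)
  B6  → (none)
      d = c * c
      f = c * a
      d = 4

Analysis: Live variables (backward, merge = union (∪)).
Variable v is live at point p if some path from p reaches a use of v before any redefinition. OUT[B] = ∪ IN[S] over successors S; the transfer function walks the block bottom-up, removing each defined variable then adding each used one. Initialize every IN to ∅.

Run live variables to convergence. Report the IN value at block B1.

Per-block solution:
  B0: | IN={a, b, d, f} | OUT={a, b, c, d, f}
  B1: | IN={b, c, f} | OUT={a, b, c, d, f}
  B2: | IN={a, c, d} | OUT={a, b, d}
  B3: | IN={a, b, d} | OUT={a, c, d}
  B4: | IN={a, c, d} | OUT={a, c}
  B5: | IN={a, c} | OUT={a, c}
  B6: | IN={a, c} | OUT={}

Merge at B1: OUT[B1] = IN[B0] ⊔ IN[B2] = {a, b, c, d, f}
Applying B1's transfer function to that OUT value gives IN[B1] (row B1 above).

Answer: {b, c, f}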